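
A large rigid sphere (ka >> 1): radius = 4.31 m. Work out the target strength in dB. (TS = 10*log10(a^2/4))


TS = 10*log10(4.31^2 / 4) = 10*log10(4.644025) = 6.67

6.67 dB


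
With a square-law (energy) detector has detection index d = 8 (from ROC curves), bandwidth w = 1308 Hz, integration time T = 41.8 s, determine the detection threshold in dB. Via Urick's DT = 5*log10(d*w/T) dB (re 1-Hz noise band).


11.99 dB


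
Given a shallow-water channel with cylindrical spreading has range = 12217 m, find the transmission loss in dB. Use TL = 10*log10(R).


40.87 dB


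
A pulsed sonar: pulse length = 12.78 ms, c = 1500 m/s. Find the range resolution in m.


9.585 m


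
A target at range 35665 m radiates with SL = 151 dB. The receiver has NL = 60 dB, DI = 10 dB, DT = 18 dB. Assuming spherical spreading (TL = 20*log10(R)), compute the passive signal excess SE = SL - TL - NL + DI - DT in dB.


-8.04 dB


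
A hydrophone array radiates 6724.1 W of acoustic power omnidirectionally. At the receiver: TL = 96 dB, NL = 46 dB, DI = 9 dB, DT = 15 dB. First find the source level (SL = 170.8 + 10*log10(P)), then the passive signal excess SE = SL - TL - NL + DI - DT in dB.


Step 1: SL = 170.8 + 10*log10(6724.1) = 209.08 dB
Step 2: SE = SL - TL - NL + DI - DT = 209.08 - 96 - 46 + 9 - 15 = 61.08

61.08 dB


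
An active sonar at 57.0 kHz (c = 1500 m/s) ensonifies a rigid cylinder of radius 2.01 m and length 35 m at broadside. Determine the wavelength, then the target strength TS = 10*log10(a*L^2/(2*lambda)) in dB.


Step 1: lambda = c/f = 1500/57000 = 0.02632 m
Step 2: TS = 10*log10(a*L^2/(2*lambda)) = 10*log10(2.01*35^2/(2*0.02632)) = 46.7

46.7 dB


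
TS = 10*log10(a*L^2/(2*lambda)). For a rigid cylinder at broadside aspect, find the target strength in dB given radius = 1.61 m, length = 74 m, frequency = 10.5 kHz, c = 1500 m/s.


lambda = 1500/10500 = 0.14286 m
TS = 10*log10(1.61*74^2/(2*0.14286)) = 44.89

44.89 dB


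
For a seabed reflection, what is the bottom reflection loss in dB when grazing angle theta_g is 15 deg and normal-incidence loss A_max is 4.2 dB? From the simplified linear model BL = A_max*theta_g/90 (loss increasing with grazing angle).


0.7 dB


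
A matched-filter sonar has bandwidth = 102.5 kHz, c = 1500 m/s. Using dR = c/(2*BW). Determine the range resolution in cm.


dR = c/(2*BW) = 1500 / (2 * 102.5e3) = 0.0073 m = 0.73 cm

0.73 cm


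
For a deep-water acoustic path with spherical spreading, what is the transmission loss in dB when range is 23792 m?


TL = 20*log10(23792) = 87.53

87.53 dB


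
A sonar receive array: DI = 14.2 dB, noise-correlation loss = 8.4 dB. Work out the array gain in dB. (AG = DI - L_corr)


AG = DI - L_corr = 14.2 - 8.4 = 5.8

5.8 dB


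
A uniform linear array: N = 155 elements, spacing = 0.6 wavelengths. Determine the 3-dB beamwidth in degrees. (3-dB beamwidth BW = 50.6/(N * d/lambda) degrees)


BW = 50.6 / (155 * 0.6) = 50.6 / 93.0 = 0.54

0.54 deg


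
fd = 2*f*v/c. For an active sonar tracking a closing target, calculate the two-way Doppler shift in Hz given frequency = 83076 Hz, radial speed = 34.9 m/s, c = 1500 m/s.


fd = 2*f*v/c = 2 * 83076 * 34.9 / 1500 = 3865.8

3865.8 Hz


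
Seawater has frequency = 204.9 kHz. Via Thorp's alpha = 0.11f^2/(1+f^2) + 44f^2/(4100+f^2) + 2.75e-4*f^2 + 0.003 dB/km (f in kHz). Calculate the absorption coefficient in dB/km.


f^2 = 41984.01
alpha = 0.11*41984.01/(1+41984.01) + 44*41984.01/(4100+41984.01) + 2.75e-4*41984.01 + 0.003 = 51.744

51.744 dB/km


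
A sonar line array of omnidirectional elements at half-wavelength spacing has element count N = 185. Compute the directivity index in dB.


DI = 10*log10(185) = 22.67

22.67 dB


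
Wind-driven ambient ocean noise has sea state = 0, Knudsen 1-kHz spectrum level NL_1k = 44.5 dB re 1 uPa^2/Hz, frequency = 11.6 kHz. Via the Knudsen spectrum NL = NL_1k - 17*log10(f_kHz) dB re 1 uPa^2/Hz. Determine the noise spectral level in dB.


NL = NL_1k - 17*log10(f_kHz) = 44.5 - 17*log10(11.6) = 44.5 - (18.1) = 26.4

26.4 dB


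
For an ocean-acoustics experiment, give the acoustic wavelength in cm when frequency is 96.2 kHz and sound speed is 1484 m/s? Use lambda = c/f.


lambda = c/f = 1484 / 96200 = 0.0154 m = 1.54 cm

1.54 cm


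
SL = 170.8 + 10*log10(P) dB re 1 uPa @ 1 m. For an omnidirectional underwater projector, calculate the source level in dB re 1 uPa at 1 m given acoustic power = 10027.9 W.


SL = 170.8 + 10*log10(10027.9) = 170.8 + 40.01 = 210.81

210.81 dB


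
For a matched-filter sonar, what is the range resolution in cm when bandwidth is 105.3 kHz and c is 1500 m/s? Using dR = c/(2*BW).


dR = c/(2*BW) = 1500 / (2 * 105.3e3) = 0.0071 m = 0.71 cm

0.71 cm


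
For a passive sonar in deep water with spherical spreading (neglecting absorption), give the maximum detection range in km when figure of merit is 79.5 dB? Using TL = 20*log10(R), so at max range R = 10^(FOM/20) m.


At max range FOM = TL, so 20*log10(R) = 79.5
R = 10^(79.5/20) = 9440.61 m = 9.44 km

9.44 km


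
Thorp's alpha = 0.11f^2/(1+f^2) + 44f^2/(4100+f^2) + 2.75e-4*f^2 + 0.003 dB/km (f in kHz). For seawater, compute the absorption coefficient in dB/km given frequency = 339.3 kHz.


f^2 = 115124.49
alpha = 0.11*115124.49/(1+115124.49) + 44*115124.49/(4100+115124.49) + 2.75e-4*115124.49 + 0.003 = 74.259

74.259 dB/km


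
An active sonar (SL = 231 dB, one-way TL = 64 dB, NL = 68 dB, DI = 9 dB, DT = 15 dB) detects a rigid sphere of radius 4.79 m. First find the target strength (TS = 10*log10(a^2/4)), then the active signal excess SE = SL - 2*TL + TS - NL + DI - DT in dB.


Step 1: TS = 10*log10(4.79^2/4) = 7.59 dB
Step 2: SE = SL - 2*TL + TS - NL + DI - DT = 231 - 2*64 + (7.59) - 68 + 9 - 15 = 36.59

36.59 dB


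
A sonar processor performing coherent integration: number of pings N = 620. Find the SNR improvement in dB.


Gain = 10*log10(620) = 27.92

27.92 dB


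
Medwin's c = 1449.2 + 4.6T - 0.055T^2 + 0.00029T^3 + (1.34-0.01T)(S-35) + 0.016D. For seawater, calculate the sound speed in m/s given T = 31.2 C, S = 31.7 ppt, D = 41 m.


c = 1449.2 + 4.6*31.2 - 0.055*31.2^2 + 0.00029*31.2^3 + (1.34 - 0.01*31.2)*(31.7 - 35) + 0.016*41 = 1545.25

1545.25 m/s


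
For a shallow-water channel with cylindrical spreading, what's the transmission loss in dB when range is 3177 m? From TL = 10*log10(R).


35.02 dB


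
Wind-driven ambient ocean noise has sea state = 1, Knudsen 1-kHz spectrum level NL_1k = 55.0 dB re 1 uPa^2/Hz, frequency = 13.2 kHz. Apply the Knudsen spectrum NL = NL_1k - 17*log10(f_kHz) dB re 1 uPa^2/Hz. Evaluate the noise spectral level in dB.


NL = NL_1k - 17*log10(f_kHz) = 55.0 - 17*log10(13.2) = 55.0 - (19.05) = 35.95

35.95 dB


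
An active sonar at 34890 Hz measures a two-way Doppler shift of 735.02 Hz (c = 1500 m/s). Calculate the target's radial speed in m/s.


15.8 m/s


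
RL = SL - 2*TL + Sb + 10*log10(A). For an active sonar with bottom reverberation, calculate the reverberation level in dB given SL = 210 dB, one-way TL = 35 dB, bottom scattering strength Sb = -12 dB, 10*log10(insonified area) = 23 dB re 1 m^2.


RL = SL - 2*TL + Sb + 10*log10(A) = 210 - 2*35 + (-12) + 23 = 151

151 dB


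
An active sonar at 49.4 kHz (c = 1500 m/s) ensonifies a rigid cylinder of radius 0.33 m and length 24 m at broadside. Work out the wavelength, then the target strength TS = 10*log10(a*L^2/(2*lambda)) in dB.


Step 1: lambda = c/f = 1500/49400 = 0.03036 m
Step 2: TS = 10*log10(a*L^2/(2*lambda)) = 10*log10(0.33*24^2/(2*0.03036)) = 34.96

34.96 dB


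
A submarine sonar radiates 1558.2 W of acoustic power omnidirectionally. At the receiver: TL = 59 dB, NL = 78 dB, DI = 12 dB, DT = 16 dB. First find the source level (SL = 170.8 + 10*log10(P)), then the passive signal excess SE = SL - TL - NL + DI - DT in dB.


Step 1: SL = 170.8 + 10*log10(1558.2) = 202.73 dB
Step 2: SE = SL - TL - NL + DI - DT = 202.73 - 59 - 78 + 12 - 16 = 61.73

61.73 dB


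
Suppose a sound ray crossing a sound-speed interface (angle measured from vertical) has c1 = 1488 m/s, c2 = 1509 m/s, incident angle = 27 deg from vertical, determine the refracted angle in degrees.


27.41 deg


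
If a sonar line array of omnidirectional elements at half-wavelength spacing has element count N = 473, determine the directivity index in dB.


DI = 10*log10(473) = 26.75

26.75 dB


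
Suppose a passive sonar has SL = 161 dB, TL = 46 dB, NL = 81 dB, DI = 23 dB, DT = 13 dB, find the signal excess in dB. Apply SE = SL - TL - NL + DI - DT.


SE = SL - TL - NL + DI - DT = 161 - 46 - 81 + 23 - 13 = 44

44 dB


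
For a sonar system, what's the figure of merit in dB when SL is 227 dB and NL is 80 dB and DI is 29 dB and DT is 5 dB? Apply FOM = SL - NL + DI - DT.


FOM = SL - NL + DI - DT = 227 - 80 + 29 - 5 = 171

171 dB


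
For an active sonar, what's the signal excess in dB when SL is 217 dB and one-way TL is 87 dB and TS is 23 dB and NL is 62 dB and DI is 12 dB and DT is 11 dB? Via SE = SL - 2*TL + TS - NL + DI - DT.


5 dB


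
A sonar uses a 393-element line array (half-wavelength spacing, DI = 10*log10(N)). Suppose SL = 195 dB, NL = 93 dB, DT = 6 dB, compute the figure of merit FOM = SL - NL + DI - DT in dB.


Step 1: DI = 10*log10(393) = 25.94 dB
Step 2: FOM = SL - NL + DI - DT = 195 - 93 + 25.94 - 6 = 121.94

121.94 dB


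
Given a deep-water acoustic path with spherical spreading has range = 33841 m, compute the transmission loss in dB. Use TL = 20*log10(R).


90.59 dB


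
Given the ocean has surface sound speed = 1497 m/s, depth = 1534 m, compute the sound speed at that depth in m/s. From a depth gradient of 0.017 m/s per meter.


1523.078 m/s


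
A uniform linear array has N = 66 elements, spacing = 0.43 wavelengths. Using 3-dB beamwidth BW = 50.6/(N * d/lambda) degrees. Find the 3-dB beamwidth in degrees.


BW = 50.6 / (66 * 0.43) = 50.6 / 28.38 = 1.78

1.78 deg


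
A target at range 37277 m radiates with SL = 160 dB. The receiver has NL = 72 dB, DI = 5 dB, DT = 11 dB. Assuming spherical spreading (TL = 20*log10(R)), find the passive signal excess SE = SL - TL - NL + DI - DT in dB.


Step 1: TL = 20*log10(37277) = 91.43 dB
Step 2: SE = 160 - 91.43 - 72 + 5 - 11 = -9.43

-9.43 dB


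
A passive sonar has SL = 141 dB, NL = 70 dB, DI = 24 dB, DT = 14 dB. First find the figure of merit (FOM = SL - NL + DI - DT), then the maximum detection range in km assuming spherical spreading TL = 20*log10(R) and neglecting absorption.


Step 1: FOM = SL - NL + DI - DT = 141 - 70 + 24 - 14 = 81 dB
Step 2: at max range FOM = TL = 20*log10(R), so R = 10^(81/20) = 11220.18 m = 11.22 km

11.22 km


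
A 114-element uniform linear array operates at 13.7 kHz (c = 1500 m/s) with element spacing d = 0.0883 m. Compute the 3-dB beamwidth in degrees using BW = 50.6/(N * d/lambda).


Step 1: lambda = 1500/13700 = 0.10949 m
Step 2: d/lambda = 0.0883/0.10949 = 0.8065
Step 3: BW = 50.6/(N * d/lambda) = 50.6/(114 * 0.8065) = 0.55

0.55 deg


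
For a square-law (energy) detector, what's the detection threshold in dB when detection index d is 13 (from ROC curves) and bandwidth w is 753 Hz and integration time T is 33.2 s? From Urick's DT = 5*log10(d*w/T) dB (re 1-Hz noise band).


DT = 5*log10(d*w/T) = 5*log10(13 * 753 / 33.2) = 5*log10(294.85) = 12.35

12.35 dB


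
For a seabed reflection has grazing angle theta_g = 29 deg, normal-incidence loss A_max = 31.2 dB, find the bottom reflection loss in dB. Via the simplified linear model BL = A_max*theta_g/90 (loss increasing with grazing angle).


BL = A_max * theta_g / 90 = 31.2 * 29 / 90 = 10.05

10.05 dB


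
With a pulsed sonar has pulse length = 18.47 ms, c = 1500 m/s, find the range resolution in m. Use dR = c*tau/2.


13.8525 m


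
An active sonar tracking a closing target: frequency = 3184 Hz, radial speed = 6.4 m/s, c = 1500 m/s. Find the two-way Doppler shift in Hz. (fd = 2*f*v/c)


fd = 2*f*v/c = 2 * 3184 * 6.4 / 1500 = 27.17

27.17 Hz


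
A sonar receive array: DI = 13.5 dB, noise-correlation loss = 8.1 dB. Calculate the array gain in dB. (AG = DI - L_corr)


AG = DI - L_corr = 13.5 - 8.1 = 5.4

5.4 dB


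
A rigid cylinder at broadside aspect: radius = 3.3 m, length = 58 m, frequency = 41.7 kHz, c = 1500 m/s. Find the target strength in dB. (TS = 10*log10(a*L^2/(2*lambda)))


lambda = 1500/41700 = 0.03597 m
TS = 10*log10(3.3*58^2/(2*0.03597)) = 51.88

51.88 dB


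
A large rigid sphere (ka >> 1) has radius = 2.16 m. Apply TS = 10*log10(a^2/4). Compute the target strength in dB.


TS = 10*log10(2.16^2 / 4) = 10*log10(1.1664) = 0.67

0.67 dB


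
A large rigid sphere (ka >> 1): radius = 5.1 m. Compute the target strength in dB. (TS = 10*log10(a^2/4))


TS = 10*log10(5.1^2 / 4) = 10*log10(6.5025) = 8.13

8.13 dB


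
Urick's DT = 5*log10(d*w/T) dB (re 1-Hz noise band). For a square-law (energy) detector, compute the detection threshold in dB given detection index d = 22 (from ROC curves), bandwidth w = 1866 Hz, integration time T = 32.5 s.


DT = 5*log10(d*w/T) = 5*log10(22 * 1866 / 32.5) = 5*log10(1263.14) = 15.51

15.51 dB


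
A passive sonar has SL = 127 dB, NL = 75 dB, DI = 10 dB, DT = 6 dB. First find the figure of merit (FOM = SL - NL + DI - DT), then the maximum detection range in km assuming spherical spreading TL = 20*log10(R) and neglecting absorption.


Step 1: FOM = SL - NL + DI - DT = 127 - 75 + 10 - 6 = 56 dB
Step 2: at max range FOM = TL = 20*log10(R), so R = 10^(56/20) = 630.96 m = 0.63 km

0.63 km


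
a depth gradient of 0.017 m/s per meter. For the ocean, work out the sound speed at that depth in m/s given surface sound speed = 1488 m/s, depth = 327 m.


1493.559 m/s


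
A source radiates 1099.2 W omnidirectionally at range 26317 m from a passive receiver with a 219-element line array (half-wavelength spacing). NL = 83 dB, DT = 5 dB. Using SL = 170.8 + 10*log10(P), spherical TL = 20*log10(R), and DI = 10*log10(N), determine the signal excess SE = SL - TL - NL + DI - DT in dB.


Step 1: SL = 170.8 + 10*log10(1099.2) = 201.21 dB
Step 2: TL = 20*log10(26317) = 88.4 dB
Step 3: DI = 10*log10(219) = 23.4 dB
Step 4: SE = SL - TL - NL + DI - DT = 201.21 - 88.4 - 83 + 23.4 - 5 = 48.21

48.21 dB


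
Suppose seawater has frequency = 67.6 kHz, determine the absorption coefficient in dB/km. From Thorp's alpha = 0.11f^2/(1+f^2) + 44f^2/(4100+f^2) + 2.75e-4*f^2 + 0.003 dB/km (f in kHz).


24.562 dB/km


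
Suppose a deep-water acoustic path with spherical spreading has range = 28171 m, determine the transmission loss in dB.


89.0 dB


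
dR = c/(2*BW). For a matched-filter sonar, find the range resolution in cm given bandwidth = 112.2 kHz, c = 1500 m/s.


dR = c/(2*BW) = 1500 / (2 * 112.2e3) = 0.0067 m = 0.67 cm

0.67 cm


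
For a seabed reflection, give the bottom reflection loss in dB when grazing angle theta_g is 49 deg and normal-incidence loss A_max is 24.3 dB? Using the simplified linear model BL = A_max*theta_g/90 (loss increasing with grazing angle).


13.23 dB


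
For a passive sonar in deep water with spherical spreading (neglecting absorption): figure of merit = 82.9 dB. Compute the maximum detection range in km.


At max range FOM = TL, so 20*log10(R) = 82.9
R = 10^(82.9/20) = 13963.68 m = 13.96 km

13.96 km


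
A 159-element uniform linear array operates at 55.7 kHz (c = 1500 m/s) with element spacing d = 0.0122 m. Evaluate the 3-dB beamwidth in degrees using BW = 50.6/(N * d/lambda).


Step 1: lambda = 1500/55700 = 0.02693 m
Step 2: d/lambda = 0.0122/0.02693 = 0.453
Step 3: BW = 50.6/(N * d/lambda) = 50.6/(159 * 0.453) = 0.7

0.7 deg


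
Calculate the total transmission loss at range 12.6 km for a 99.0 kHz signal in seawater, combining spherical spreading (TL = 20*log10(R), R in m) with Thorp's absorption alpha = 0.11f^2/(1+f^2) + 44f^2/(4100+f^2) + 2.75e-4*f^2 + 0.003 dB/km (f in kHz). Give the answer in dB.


Step 1 (Thorp): alpha = 0.11*9801.0/(1+9801.0) + 44*9801.0/(4100+9801.0) + 2.75e-4*9801.0 + 0.003 = 33.8308 dB/km
Step 2: TL_spread = 20*log10(12600) = 82.01 dB
Step 3: TL_abs = alpha*R = 33.8308 * 12.6 = 426.27 dB
Step 4: TL_total = 82.01 + 426.27 = 508.28

508.28 dB


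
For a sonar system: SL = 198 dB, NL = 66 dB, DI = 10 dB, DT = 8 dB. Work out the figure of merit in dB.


FOM = SL - NL + DI - DT = 198 - 66 + 10 - 8 = 134

134 dB


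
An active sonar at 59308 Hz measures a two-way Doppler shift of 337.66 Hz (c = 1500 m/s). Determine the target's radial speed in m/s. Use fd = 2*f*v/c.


4.27 m/s


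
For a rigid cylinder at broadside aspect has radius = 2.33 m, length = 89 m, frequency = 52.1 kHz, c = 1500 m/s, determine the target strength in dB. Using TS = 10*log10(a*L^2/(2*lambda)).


55.06 dB


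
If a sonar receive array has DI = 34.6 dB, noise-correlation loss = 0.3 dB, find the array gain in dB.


AG = DI - L_corr = 34.6 - 0.3 = 34.3

34.3 dB


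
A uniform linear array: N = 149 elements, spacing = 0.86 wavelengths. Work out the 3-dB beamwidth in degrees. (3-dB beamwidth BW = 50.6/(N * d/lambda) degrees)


0.39 deg


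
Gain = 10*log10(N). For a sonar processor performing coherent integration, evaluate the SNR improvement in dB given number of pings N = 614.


Gain = 10*log10(614) = 27.88

27.88 dB


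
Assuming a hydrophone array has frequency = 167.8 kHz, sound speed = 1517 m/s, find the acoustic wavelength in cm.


lambda = c/f = 1517 / 167800 = 0.009 m = 0.9 cm

0.9 cm


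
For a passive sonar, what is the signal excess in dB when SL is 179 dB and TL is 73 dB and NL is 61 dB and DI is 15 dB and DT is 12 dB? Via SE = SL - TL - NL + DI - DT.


SE = SL - TL - NL + DI - DT = 179 - 73 - 61 + 15 - 12 = 48

48 dB


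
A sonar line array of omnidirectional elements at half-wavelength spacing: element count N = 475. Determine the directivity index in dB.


DI = 10*log10(475) = 26.77

26.77 dB


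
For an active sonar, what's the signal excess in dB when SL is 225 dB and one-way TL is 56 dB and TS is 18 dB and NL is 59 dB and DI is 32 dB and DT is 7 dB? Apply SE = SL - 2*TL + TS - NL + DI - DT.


97 dB


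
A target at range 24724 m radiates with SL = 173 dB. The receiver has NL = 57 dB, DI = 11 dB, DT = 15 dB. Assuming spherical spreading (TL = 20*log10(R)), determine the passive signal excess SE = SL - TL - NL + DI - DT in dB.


Step 1: TL = 20*log10(24724) = 87.86 dB
Step 2: SE = 173 - 87.86 - 57 + 11 - 15 = 24.14

24.14 dB


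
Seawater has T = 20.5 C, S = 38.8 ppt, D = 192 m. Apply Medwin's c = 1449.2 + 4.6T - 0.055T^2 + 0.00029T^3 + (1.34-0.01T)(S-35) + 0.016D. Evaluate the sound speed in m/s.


c = 1449.2 + 4.6*20.5 - 0.055*20.5^2 + 0.00029*20.5^3 + (1.34 - 0.01*20.5)*(38.8 - 35) + 0.016*192 = 1530.27

1530.27 m/s


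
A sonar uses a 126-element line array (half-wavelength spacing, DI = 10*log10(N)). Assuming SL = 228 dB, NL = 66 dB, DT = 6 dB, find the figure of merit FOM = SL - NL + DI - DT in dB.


Step 1: DI = 10*log10(126) = 21.0 dB
Step 2: FOM = SL - NL + DI - DT = 228 - 66 + 21.0 - 6 = 177.0

177.0 dB


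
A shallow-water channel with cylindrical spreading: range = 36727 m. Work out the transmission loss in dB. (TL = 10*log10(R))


45.65 dB


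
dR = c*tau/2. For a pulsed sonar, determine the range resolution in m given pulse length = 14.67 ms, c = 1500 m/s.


dR = c*tau/2 = 1500 * 14.67e-3 / 2 = 11.0025

11.0025 m


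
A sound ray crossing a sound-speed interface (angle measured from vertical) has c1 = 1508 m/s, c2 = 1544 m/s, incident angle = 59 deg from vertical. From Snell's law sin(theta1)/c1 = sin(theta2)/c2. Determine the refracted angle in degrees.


61.36 deg


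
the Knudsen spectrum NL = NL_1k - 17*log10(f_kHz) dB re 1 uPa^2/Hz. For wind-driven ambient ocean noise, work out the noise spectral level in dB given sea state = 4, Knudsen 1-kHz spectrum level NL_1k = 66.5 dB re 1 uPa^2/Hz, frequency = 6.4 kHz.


NL = NL_1k - 17*log10(f_kHz) = 66.5 - 17*log10(6.4) = 66.5 - (13.71) = 52.79

52.79 dB


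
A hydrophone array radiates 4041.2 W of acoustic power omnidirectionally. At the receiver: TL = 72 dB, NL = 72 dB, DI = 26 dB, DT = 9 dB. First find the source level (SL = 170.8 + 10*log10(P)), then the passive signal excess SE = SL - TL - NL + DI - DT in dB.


Step 1: SL = 170.8 + 10*log10(4041.2) = 206.87 dB
Step 2: SE = SL - TL - NL + DI - DT = 206.87 - 72 - 72 + 26 - 9 = 79.87

79.87 dB


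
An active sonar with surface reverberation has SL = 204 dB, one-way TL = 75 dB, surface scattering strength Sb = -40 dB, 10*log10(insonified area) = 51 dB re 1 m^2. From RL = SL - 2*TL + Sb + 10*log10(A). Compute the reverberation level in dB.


RL = SL - 2*TL + Sb + 10*log10(A) = 204 - 2*75 + (-40) + 51 = 65

65 dB


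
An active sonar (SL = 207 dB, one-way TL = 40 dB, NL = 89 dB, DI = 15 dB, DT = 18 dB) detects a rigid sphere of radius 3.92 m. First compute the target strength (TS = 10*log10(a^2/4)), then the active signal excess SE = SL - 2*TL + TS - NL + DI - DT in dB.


Step 1: TS = 10*log10(3.92^2/4) = 5.85 dB
Step 2: SE = SL - 2*TL + TS - NL + DI - DT = 207 - 2*40 + (5.85) - 89 + 15 - 18 = 40.85

40.85 dB


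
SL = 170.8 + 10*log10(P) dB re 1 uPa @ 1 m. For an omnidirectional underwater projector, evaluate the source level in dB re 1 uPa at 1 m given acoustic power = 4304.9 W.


SL = 170.8 + 10*log10(4304.9) = 170.8 + 36.34 = 207.14

207.14 dB


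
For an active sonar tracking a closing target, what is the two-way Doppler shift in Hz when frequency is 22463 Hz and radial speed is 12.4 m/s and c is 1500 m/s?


371.39 Hz


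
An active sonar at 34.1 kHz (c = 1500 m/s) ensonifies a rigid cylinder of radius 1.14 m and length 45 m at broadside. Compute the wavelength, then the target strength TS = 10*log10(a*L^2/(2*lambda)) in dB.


Step 1: lambda = c/f = 1500/34100 = 0.04399 m
Step 2: TS = 10*log10(a*L^2/(2*lambda)) = 10*log10(1.14*45^2/(2*0.04399)) = 44.19

44.19 dB


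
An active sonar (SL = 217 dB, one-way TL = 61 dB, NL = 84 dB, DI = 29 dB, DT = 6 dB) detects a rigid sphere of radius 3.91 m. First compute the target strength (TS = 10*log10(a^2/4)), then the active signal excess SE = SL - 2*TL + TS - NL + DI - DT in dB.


Step 1: TS = 10*log10(3.91^2/4) = 5.82 dB
Step 2: SE = SL - 2*TL + TS - NL + DI - DT = 217 - 2*61 + (5.82) - 84 + 29 - 6 = 39.82

39.82 dB


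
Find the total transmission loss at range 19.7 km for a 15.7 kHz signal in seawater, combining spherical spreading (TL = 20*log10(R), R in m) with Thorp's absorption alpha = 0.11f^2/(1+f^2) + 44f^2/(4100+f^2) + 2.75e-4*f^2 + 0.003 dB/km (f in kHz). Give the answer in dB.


138.6 dB


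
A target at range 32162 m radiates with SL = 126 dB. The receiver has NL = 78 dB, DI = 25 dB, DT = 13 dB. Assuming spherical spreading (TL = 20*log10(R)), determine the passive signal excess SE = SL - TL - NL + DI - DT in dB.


-30.15 dB


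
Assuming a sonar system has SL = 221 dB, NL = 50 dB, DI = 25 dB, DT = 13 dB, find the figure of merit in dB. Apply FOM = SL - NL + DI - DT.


183 dB


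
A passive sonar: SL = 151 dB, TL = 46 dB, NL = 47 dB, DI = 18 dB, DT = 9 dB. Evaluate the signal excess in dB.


67 dB


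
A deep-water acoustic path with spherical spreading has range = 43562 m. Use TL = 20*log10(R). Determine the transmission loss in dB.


TL = 20*log10(43562) = 92.78

92.78 dB


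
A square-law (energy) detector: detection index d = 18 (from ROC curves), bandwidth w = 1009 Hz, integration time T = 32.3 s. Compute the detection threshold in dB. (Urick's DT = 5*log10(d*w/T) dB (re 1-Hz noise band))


DT = 5*log10(d*w/T) = 5*log10(18 * 1009 / 32.3) = 5*log10(562.29) = 13.75

13.75 dB


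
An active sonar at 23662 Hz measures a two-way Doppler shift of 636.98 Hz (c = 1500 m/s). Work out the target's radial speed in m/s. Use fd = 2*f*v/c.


From fd = 2*f*v/c, v = c*fd/(2*f) = 1500 * 636.98 / (2*23662) = 20.19

20.19 m/s


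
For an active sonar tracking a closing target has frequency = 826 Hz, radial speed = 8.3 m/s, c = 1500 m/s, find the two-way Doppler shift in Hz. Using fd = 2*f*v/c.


9.14 Hz


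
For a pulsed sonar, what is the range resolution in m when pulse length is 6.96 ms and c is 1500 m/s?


dR = c*tau/2 = 1500 * 6.96e-3 / 2 = 5.22

5.22 m


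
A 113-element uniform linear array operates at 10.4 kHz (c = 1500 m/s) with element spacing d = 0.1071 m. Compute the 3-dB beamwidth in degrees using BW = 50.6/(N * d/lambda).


Step 1: lambda = 1500/10400 = 0.14423 m
Step 2: d/lambda = 0.1071/0.14423 = 0.7426
Step 3: BW = 50.6/(N * d/lambda) = 50.6/(113 * 0.7426) = 0.6

0.6 deg


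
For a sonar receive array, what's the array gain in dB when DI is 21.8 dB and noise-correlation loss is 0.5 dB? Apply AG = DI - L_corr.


AG = DI - L_corr = 21.8 - 0.5 = 21.3

21.3 dB


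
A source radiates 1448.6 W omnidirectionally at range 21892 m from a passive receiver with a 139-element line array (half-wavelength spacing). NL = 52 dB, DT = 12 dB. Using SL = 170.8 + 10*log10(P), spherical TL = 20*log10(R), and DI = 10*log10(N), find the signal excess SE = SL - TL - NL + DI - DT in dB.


Step 1: SL = 170.8 + 10*log10(1448.6) = 202.41 dB
Step 2: TL = 20*log10(21892) = 86.81 dB
Step 3: DI = 10*log10(139) = 21.43 dB
Step 4: SE = SL - TL - NL + DI - DT = 202.41 - 86.81 - 52 + 21.43 - 12 = 73.03

73.03 dB


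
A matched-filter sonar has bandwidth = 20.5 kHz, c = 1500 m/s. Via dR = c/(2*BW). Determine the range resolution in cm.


dR = c/(2*BW) = 1500 / (2 * 20.5e3) = 0.0366 m = 3.66 cm

3.66 cm


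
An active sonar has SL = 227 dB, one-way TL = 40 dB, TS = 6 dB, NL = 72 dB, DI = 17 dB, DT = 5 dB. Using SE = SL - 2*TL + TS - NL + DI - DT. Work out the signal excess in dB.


SE = SL - 2*TL + TS - NL + DI - DT = 227 - 2*40 + (6) - 72 + 17 - 5 = 93

93 dB


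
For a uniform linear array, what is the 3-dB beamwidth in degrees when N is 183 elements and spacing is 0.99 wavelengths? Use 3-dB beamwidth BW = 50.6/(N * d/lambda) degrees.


0.28 deg


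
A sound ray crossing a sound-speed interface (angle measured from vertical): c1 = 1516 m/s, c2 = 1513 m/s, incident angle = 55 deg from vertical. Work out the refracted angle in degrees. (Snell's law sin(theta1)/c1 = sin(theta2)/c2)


sin(theta2) = (c2/c1)*sin(theta1) = (1513/1516)*sin(55 deg) = 0.81753
theta2 = arcsin(0.81753) = 54.84

54.84 deg


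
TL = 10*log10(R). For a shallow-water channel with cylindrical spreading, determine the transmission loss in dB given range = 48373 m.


TL = 10*log10(48373) = 46.85

46.85 dB


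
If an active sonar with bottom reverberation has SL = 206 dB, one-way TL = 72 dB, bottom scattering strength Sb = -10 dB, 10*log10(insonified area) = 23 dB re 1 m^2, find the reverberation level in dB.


75 dB


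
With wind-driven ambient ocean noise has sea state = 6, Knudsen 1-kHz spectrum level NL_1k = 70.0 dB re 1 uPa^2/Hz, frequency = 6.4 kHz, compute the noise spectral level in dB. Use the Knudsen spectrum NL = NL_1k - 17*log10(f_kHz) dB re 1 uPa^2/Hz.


NL = NL_1k - 17*log10(f_kHz) = 70.0 - 17*log10(6.4) = 70.0 - (13.71) = 56.29

56.29 dB


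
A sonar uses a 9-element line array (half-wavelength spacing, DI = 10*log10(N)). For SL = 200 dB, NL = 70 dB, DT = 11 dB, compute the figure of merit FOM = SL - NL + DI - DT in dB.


Step 1: DI = 10*log10(9) = 9.54 dB
Step 2: FOM = SL - NL + DI - DT = 200 - 70 + 9.54 - 11 = 128.54

128.54 dB


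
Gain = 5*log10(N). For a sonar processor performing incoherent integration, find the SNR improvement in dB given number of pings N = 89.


Gain = 5*log10(89) = 9.75

9.75 dB


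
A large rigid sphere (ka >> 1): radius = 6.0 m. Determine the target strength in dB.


TS = 10*log10(6.0^2 / 4) = 10*log10(9.0) = 9.54

9.54 dB


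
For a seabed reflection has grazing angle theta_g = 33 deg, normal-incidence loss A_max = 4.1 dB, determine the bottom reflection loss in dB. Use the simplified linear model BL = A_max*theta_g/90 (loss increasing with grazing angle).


1.5 dB


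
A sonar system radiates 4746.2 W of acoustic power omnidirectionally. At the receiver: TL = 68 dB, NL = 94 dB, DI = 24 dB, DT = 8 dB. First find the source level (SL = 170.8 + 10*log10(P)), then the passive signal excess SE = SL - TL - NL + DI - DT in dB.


Step 1: SL = 170.8 + 10*log10(4746.2) = 207.56 dB
Step 2: SE = SL - TL - NL + DI - DT = 207.56 - 68 - 94 + 24 - 8 = 61.56

61.56 dB


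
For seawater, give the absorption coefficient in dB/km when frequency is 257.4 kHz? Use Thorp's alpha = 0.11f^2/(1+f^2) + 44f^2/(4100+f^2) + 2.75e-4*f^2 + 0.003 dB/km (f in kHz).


f^2 = 66254.76
alpha = 0.11*66254.76/(1+66254.76) + 44*66254.76/(4100+66254.76) + 2.75e-4*66254.76 + 0.003 = 59.769

59.769 dB/km


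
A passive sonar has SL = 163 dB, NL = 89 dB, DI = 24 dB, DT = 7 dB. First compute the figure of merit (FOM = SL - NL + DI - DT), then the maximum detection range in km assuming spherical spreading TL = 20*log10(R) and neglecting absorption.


Step 1: FOM = SL - NL + DI - DT = 163 - 89 + 24 - 7 = 91 dB
Step 2: at max range FOM = TL = 20*log10(R), so R = 10^(91/20) = 35481.34 m = 35.48 km

35.48 km


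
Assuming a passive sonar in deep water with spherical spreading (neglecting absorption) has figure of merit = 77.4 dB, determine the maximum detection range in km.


At max range FOM = TL, so 20*log10(R) = 77.4
R = 10^(77.4/20) = 7413.1 m = 7.41 km

7.41 km


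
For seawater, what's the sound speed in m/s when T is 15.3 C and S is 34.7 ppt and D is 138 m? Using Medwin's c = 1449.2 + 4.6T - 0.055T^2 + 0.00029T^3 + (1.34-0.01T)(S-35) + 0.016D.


1509.6 m/s


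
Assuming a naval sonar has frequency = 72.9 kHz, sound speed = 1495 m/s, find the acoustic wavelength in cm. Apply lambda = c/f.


2.05 cm


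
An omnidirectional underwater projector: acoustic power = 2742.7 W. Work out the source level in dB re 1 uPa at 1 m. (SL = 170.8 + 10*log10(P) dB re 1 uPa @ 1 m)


SL = 170.8 + 10*log10(2742.7) = 170.8 + 34.38 = 205.18

205.18 dB


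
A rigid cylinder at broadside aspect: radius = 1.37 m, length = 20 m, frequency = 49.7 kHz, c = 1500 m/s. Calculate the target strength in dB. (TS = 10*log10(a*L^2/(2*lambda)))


39.58 dB


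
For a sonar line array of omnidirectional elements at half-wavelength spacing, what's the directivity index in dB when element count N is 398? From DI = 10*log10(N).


DI = 10*log10(398) = 26.0

26.0 dB


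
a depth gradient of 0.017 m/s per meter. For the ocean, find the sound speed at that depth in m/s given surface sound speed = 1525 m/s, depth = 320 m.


c = 1525 + 0.017 * 320 = 1530.44

1530.44 m/s


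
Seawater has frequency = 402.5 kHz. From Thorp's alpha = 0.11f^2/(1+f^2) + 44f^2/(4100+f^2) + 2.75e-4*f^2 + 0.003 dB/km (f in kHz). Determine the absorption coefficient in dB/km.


f^2 = 162006.25
alpha = 0.11*162006.25/(1+162006.25) + 44*162006.25/(4100+162006.25) + 2.75e-4*162006.25 + 0.003 = 87.579

87.579 dB/km


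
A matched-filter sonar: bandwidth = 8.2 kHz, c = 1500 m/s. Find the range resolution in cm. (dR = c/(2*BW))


dR = c/(2*BW) = 1500 / (2 * 8.2e3) = 0.0915 m = 9.15 cm

9.15 cm


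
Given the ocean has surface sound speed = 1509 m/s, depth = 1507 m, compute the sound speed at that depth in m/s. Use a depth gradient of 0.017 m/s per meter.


c = 1509 + 0.017 * 1507 = 1534.619

1534.619 m/s


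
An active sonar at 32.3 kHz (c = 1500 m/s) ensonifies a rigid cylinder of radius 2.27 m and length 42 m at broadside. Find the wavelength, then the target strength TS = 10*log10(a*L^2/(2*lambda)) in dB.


Step 1: lambda = c/f = 1500/32300 = 0.04644 m
Step 2: TS = 10*log10(a*L^2/(2*lambda)) = 10*log10(2.27*42^2/(2*0.04644)) = 46.35

46.35 dB


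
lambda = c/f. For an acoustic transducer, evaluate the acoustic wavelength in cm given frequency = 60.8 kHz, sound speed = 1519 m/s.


lambda = c/f = 1519 / 60800 = 0.025 m = 2.5 cm

2.5 cm


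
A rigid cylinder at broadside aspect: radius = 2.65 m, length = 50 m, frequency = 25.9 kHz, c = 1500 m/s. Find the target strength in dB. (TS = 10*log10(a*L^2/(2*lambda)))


lambda = 1500/25900 = 0.05792 m
TS = 10*log10(2.65*50^2/(2*0.05792)) = 47.57

47.57 dB


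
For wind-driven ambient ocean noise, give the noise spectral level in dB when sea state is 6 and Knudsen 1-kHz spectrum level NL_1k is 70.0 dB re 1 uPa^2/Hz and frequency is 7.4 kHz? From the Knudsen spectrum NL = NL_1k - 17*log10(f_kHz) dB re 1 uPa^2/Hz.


55.22 dB


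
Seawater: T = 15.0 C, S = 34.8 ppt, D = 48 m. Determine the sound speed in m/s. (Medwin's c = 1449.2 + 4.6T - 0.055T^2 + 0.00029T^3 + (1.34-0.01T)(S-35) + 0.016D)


c = 1449.2 + 4.6*15.0 - 0.055*15.0^2 + 0.00029*15.0^3 + (1.34 - 0.01*15.0)*(34.8 - 35) + 0.016*48 = 1507.33

1507.33 m/s


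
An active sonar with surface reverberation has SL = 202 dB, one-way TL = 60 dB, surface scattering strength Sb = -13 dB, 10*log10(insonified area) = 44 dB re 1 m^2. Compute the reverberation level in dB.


RL = SL - 2*TL + Sb + 10*log10(A) = 202 - 2*60 + (-13) + 44 = 113

113 dB


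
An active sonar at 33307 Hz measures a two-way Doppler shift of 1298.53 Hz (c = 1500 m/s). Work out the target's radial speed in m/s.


From fd = 2*f*v/c, v = c*fd/(2*f) = 1500 * 1298.53 / (2*33307) = 29.24

29.24 m/s


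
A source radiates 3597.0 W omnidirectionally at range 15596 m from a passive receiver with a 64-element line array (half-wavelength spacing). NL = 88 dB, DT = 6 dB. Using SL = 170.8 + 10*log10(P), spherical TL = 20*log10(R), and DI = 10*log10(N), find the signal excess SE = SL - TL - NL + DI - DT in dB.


46.56 dB


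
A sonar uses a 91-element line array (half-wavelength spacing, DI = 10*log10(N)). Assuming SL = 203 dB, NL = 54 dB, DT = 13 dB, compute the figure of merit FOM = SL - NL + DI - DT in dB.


Step 1: DI = 10*log10(91) = 19.59 dB
Step 2: FOM = SL - NL + DI - DT = 203 - 54 + 19.59 - 13 = 155.59

155.59 dB


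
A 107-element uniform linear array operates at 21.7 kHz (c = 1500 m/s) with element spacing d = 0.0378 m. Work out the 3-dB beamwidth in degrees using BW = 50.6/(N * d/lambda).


0.86 deg


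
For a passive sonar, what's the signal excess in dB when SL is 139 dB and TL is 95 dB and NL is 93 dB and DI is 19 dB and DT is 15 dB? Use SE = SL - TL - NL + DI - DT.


-45 dB


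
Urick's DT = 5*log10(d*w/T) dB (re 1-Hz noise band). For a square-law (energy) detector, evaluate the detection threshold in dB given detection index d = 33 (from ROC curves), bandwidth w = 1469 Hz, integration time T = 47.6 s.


DT = 5*log10(d*w/T) = 5*log10(33 * 1469 / 47.6) = 5*log10(1018.42) = 15.04

15.04 dB


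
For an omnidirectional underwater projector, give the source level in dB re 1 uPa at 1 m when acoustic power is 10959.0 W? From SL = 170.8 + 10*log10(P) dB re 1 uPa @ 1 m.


211.2 dB


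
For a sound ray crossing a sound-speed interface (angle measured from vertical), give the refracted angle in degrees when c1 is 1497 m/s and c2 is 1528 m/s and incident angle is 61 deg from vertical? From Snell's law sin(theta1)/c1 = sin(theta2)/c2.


sin(theta2) = (c2/c1)*sin(theta1) = (1528/1497)*sin(61 deg) = 0.89273
theta2 = arcsin(0.89273) = 63.22

63.22 deg


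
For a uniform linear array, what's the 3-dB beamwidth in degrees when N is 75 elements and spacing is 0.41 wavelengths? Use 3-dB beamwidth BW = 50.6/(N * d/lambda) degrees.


BW = 50.6 / (75 * 0.41) = 50.6 / 30.75 = 1.65

1.65 deg


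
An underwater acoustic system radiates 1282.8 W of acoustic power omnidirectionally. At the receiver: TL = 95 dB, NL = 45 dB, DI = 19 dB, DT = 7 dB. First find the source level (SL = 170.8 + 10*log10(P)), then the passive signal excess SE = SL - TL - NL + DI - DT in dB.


Step 1: SL = 170.8 + 10*log10(1282.8) = 201.88 dB
Step 2: SE = SL - TL - NL + DI - DT = 201.88 - 95 - 45 + 19 - 7 = 73.88

73.88 dB


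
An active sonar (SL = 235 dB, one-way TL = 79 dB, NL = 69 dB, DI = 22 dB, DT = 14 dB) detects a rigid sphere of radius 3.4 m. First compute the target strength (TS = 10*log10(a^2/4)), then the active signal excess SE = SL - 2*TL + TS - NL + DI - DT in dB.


Step 1: TS = 10*log10(3.4^2/4) = 4.61 dB
Step 2: SE = SL - 2*TL + TS - NL + DI - DT = 235 - 2*79 + (4.61) - 69 + 22 - 14 = 20.61

20.61 dB


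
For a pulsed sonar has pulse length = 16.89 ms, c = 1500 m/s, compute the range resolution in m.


dR = c*tau/2 = 1500 * 16.89e-3 / 2 = 12.6675

12.6675 m


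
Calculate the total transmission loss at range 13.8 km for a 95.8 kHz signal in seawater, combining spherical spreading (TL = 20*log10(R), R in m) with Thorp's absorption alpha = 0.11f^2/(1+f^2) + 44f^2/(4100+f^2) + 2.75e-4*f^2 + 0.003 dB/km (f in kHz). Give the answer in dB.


Step 1 (Thorp): alpha = 0.11*9177.64/(1+9177.64) + 44*9177.64/(4100+9177.64) + 2.75e-4*9177.64 + 0.003 = 33.0501 dB/km
Step 2: TL_spread = 20*log10(13800) = 82.8 dB
Step 3: TL_abs = alpha*R = 33.0501 * 13.8 = 456.09 dB
Step 4: TL_total = 82.8 + 456.09 = 538.89

538.89 dB


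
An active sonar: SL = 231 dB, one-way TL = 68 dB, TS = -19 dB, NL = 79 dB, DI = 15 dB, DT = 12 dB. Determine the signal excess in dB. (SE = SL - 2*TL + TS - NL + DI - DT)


SE = SL - 2*TL + TS - NL + DI - DT = 231 - 2*68 + (-19) - 79 + 15 - 12 = 0

0 dB


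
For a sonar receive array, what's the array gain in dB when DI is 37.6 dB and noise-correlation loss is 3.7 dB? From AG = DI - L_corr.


AG = DI - L_corr = 37.6 - 3.7 = 33.9

33.9 dB


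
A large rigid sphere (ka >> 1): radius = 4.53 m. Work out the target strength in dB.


TS = 10*log10(4.53^2 / 4) = 10*log10(5.130225) = 7.1

7.1 dB


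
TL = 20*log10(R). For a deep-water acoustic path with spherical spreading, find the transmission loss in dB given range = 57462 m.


95.19 dB


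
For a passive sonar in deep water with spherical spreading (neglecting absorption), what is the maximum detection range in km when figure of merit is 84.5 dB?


16.79 km


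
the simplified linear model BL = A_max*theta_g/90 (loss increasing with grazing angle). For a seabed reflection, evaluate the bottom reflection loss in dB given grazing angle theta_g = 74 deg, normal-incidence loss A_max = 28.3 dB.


BL = A_max * theta_g / 90 = 28.3 * 74 / 90 = 23.27

23.27 dB


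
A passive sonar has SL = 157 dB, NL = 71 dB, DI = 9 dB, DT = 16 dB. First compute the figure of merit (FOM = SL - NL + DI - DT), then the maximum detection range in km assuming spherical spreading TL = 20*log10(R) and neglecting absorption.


Step 1: FOM = SL - NL + DI - DT = 157 - 71 + 9 - 16 = 79 dB
Step 2: at max range FOM = TL = 20*log10(R), so R = 10^(79/20) = 8912.51 m = 8.91 km

8.91 km


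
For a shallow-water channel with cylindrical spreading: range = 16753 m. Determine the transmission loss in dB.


42.24 dB


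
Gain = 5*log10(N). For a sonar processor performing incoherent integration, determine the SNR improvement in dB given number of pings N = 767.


14.42 dB


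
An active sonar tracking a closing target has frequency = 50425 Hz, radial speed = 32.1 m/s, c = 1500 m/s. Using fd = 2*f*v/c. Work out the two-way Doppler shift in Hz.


2158.19 Hz


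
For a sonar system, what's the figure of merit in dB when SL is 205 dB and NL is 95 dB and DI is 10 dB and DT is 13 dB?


FOM = SL - NL + DI - DT = 205 - 95 + 10 - 13 = 107

107 dB


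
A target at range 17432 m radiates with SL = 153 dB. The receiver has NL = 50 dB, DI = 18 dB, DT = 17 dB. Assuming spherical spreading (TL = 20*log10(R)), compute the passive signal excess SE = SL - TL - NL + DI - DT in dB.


19.17 dB


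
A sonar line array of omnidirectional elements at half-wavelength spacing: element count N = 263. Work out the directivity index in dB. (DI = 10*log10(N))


24.2 dB
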